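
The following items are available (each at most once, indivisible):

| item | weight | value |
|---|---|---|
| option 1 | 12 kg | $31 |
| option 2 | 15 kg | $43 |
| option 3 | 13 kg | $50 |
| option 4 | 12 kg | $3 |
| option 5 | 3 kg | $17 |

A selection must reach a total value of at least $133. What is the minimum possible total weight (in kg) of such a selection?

Subsets with value ≥ 133, sorted by total weight:
- option 1+option 2+option 3+option 5: weight 43, value 141
- option 1+option 2+option 3+option 4+option 5: weight 55, value 144
Minimum weight: 43 kg.

43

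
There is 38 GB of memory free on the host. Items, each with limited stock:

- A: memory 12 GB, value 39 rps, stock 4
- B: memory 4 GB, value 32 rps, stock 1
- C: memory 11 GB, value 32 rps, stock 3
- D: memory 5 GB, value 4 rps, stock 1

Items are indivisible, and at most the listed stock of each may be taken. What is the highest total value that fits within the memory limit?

Best selections within memory 38 and stock limits:
- 1×A + 1×B + 2×C: memory 38, value 135
- 1×B + 3×C: memory 37, value 128
- 3×A: memory 36, value 117
Best: 135 rps.

135 rps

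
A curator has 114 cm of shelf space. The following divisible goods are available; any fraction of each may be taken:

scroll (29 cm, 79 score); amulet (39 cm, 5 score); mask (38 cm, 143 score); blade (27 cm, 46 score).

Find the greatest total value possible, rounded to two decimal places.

270.56

Take in order of value per unit:
- mask (143/38 per unit): all 38 → value 143, running total 143.00
- scroll (79/29 per unit): all 29 → value 79, running total 222.00
- blade (46/27 per unit): all 27 → value 46, running total 268.00
- amulet (5/39 per unit): 20 of 39 → value 20×5/39 = 2.5641, running total 270.56
Total 270.56.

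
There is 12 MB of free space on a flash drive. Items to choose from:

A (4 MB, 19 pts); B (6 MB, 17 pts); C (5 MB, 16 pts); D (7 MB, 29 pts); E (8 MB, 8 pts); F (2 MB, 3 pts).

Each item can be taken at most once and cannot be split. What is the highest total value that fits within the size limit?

48 pts

Check high-value combinations within 12 MB:
- A+D: size 4+7=11, value 19+29=48
- C+D: size 5+7=12, value 16+29=45
- A+B+F: size 4+6+2=12, value 19+17+3=39
- A+C+F: size 4+5+2=11, value 19+16+3=38
Best: 48 pts.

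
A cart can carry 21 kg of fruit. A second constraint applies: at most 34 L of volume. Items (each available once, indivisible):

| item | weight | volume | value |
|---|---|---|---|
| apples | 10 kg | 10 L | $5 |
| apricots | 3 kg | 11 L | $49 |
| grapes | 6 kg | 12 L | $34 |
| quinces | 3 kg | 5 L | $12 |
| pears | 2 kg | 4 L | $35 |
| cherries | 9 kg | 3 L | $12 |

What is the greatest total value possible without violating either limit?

Feasible sets respecting both limits:
- apricots+grapes+quinces+pears: weight 14, volume 32, value 130
- apricots+grapes+pears+cherries: weight 20, volume 30, value 130
- apricots+grapes+pears: weight 11, volume 27, value 118
Best: $130.

$130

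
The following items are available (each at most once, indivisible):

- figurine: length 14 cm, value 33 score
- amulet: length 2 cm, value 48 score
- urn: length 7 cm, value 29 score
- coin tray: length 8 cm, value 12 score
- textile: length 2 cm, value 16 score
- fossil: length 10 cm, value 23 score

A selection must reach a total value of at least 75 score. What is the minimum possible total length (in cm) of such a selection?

9

Subsets with value ≥ 75, sorted by total length:
- amulet+urn: length 9, value 77
- amulet+urn+textile: length 11, value 93
- amulet+coin tray+textile: length 12, value 76
- amulet+textile+fossil: length 14, value 87
Minimum length: 9 cm.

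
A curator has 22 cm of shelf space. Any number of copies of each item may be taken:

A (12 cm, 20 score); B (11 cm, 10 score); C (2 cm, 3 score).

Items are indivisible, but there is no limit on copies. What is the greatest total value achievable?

35 score

Best value-per-unit is A at 20/12; filling with it alone gives 1×20 = 20.
Optimal mix: 1×A + 5×C → length 22, value 35.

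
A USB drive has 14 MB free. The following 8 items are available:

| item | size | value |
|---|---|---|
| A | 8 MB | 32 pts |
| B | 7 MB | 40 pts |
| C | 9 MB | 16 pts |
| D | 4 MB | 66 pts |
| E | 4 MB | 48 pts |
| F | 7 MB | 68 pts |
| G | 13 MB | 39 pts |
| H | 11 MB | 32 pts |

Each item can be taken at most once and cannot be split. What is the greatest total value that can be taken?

Check high-value combinations within 14 MB:
- D+F: size 4+7=11, value 66+68=134
- E+F: size 4+7=11, value 48+68=116
- D+E: size 4+4=8, value 66+48=114
- B+F: size 7+7=14, value 40+68=108
- B+D: size 7+4=11, value 40+66=106
Best: 134 pts.

134 pts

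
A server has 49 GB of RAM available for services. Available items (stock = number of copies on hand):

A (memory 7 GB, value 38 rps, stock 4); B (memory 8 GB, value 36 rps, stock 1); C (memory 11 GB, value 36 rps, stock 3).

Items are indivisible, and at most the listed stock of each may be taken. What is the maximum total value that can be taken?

224 rps

Best selections within memory 49 and stock limits:
- 4×A + 1×B + 1×C: memory 47, value 224
- 4×A + 1×B: memory 36, value 188
- 4×A + 1×C: memory 39, value 188
Best: 224 rps.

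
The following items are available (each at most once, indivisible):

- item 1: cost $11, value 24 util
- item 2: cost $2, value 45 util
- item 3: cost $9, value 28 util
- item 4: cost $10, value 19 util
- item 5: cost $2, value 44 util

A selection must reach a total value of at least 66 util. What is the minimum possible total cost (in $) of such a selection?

Subsets with value ≥ 66, sorted by total cost:
- item 2+item 5: cost 4, value 89
- item 2+item 3: cost 11, value 73
Minimum cost: 4 $.

4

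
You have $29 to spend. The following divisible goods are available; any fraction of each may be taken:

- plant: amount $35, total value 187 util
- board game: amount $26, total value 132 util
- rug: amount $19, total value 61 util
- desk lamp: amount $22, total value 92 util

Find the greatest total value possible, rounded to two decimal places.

Take in order of value per unit:
- plant (187/35 per unit): 29 of 35 → value 29×187/35 = 154.9429, running total 154.94
Total 154.94.

154.94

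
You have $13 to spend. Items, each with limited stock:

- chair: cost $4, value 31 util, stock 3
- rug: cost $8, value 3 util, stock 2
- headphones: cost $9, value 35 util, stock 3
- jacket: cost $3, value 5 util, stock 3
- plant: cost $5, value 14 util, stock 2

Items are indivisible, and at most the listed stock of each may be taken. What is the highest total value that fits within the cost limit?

93 util

Best selections within cost 13 and stock limits:
- 3×chair: cost 12, value 93
- 2×chair + 1×plant: cost 13, value 76
Best: 93 util.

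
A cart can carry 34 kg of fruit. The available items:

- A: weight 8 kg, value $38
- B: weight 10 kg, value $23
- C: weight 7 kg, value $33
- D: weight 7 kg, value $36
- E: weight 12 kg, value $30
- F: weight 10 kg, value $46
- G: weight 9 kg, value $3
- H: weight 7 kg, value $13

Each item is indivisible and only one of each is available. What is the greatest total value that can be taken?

Check high-value combinations within 34 kg:
- A+C+D+F: weight 8+7+7+10=32, value 38+33+36+46=153
- B+C+D+F: weight 10+7+7+10=34, value 23+33+36+46=138
- A+C+D+E: weight 8+7+7+12=34, value 38+33+36+30=137
- A+D+F+H: weight 8+7+10+7=32, value 38+36+46+13=133
Best: $153.

$153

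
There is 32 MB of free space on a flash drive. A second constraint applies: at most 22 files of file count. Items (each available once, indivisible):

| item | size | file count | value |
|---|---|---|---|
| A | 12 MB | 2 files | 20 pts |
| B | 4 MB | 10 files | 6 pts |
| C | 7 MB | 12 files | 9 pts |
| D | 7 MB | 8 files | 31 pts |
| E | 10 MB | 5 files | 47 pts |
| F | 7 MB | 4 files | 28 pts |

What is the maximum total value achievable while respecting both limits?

Feasible sets respecting both limits:
- D+E+F: size 24, file count 17, value 106
- A+D+E: size 29, file count 15, value 98
- A+E+F: size 29, file count 11, value 95
- C+E+F: size 24, file count 21, value 84
Best: 106 pts.

106 pts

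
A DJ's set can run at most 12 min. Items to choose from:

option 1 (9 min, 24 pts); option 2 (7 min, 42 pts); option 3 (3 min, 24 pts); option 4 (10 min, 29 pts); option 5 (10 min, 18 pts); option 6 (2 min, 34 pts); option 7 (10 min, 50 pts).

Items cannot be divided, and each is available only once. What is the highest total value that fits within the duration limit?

This is a 0/1 knapsack; check combinations near the capacity.
- option 2+option 3+option 6: duration 7+3+2=12, value 42+24+34=100
- option 6+option 7: duration 2+10=12, value 34+50=84
- option 2+option 6: duration 7+2=9, value 42+34=76
Best: 100 pts.

100 pts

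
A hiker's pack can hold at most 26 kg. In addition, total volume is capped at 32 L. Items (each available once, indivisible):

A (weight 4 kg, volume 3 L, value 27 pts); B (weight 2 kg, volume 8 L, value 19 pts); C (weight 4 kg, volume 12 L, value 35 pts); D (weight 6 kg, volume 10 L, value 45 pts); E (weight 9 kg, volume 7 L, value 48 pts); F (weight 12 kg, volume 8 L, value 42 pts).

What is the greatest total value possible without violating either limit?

155 pts

Feasible sets respecting both limits:
- A+C+D+E: weight 23, volume 32, value 155
- A+B+D+E: weight 21, volume 28, value 139
- A+B+D+F: weight 24, volume 29, value 133
- A+B+C+E: weight 19, volume 30, value 129
Best: 155 pts.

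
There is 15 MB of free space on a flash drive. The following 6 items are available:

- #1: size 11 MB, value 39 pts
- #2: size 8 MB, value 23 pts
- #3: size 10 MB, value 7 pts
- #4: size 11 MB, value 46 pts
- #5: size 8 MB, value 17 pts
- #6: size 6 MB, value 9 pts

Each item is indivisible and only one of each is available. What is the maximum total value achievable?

46 pts

This is a 0/1 knapsack; check combinations near the capacity.
- #4: size 11, value 46
- #1: size 11, value 39
- #2+#6: size 8+6=14, value 23+9=32
- #5+#6: size 8+6=14, value 17+9=26
Best: 46 pts.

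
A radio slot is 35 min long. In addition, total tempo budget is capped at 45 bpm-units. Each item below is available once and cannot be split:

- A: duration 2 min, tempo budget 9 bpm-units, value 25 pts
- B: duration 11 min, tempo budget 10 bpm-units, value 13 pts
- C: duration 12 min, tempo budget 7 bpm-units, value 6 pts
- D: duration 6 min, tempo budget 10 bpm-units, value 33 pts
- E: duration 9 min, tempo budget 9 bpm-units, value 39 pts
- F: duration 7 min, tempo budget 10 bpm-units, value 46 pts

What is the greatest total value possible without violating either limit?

143 pts

Feasible sets respecting both limits:
- A+D+E+F: duration 24, tempo budget 38, value 143
- B+D+E+F: duration 33, tempo budget 39, value 131
- C+D+E+F: duration 34, tempo budget 36, value 124
- A+B+E+F: duration 29, tempo budget 38, value 123
Best: 143 pts.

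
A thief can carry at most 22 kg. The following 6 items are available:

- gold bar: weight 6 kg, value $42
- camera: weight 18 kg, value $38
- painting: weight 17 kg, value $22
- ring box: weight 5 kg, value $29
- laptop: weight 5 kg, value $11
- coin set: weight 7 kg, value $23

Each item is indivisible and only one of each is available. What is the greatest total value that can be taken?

$94

Check high-value combinations within 22 kg:
- gold bar+ring box+coin set: weight 6+5+7=18, value 42+29+23=94
- gold bar+ring box+laptop: weight 6+5+5=16, value 42+29+11=82
- gold bar+laptop+coin set: weight 6+5+7=18, value 42+11+23=76
- gold bar+ring box: weight 6+5=11, value 42+29=71
Best: $94.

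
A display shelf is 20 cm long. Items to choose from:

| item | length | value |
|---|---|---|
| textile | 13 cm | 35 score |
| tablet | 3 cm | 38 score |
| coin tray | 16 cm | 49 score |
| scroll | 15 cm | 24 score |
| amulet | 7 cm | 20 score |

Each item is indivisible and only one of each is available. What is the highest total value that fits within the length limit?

This is a 0/1 knapsack; check combinations near the capacity.
- tablet+coin tray: length 3+16=19, value 38+49=87
- textile+tablet: length 13+3=16, value 35+38=73
- tablet+scroll: length 3+15=18, value 38+24=62
- tablet+amulet: length 3+7=10, value 38+20=58
Best: 87 score.

87 score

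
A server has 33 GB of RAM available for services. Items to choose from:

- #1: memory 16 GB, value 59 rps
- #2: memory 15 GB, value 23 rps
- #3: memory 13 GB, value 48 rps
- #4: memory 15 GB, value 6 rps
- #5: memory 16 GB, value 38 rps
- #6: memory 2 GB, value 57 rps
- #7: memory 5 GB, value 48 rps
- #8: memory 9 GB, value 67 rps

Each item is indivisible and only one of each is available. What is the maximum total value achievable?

231 rps

Check high-value combinations within 33 GB:
- #1+#6+#7+#8: memory 16+2+5+9=32, value 59+57+48+67=231
- #3+#6+#7+#8: memory 13+2+5+9=29, value 48+57+48+67=220
- #5+#6+#7+#8: memory 16+2+5+9=32, value 38+57+48+67=210
Best: 231 rps.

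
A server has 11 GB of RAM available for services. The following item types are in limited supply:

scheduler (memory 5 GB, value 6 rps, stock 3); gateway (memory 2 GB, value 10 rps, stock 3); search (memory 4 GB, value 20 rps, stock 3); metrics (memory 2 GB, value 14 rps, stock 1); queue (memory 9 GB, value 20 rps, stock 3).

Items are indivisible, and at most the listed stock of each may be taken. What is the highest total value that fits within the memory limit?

54 rps

Top feasible selections:
- 2×search + 1×metrics: memory 10, value 54
- 2×gateway + 1×search + 1×metrics: memory 10, value 54
Best: 54 rps.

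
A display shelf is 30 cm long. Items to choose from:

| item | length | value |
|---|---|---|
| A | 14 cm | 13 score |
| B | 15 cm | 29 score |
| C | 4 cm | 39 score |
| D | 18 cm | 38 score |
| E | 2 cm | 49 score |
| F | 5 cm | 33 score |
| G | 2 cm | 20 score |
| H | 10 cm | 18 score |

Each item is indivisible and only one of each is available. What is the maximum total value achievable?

This is a 0/1 knapsack; check combinations near the capacity.
- B+C+E+F+G: length 15+4+2+5+2=28, value 29+39+49+33+20=170
- C+E+F+G+H: length 4+2+5+2+10=23, value 39+49+33+20+18=159
- C+D+E+F: length 4+18+2+5=29, value 39+38+49+33=159
- A+C+E+F+G: length 14+4+2+5+2=27, value 13+39+49+33+20=154
Best: 170 score.

170 score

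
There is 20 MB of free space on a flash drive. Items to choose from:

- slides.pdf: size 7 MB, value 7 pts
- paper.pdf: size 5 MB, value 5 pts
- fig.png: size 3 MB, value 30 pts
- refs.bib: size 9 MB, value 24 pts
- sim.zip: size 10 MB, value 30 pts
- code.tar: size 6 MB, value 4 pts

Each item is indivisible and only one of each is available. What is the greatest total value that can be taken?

Check high-value combinations within 20 MB:
- slides.pdf+fig.png+sim.zip: size 7+3+10=20, value 7+30+30=67
- paper.pdf+fig.png+sim.zip: size 5+3+10=18, value 5+30+30=65
- fig.png+sim.zip+code.tar: size 3+10+6=19, value 30+30+4=64
- slides.pdf+fig.png+refs.bib: size 7+3+9=19, value 7+30+24=61
Best: 67 pts.

67 pts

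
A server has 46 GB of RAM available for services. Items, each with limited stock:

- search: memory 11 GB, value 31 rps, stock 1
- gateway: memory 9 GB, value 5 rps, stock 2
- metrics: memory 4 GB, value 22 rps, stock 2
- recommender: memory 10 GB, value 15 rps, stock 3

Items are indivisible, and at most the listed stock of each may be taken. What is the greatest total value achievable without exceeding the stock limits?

Top feasible selections:
- 1×search + 2×metrics + 2×recommender: memory 39, value 105
- 1×search + 1×metrics + 3×recommender: memory 45, value 98
- 1×search + 1×gateway + 2×metrics + 1×recommender: memory 38, value 95
- 1×search + 2×metrics + 1×recommender: memory 29, value 90
Best: 105 rps.

105 rps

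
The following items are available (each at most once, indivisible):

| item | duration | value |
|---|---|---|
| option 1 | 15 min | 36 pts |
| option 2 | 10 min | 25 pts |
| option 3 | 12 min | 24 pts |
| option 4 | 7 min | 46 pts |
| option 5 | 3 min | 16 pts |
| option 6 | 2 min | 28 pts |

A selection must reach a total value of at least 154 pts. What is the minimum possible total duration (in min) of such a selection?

Subsets with value ≥ 154, sorted by total duration:
- option 1+option 2+option 3+option 4+option 6: duration 46, value 159
- option 1+option 2+option 3+option 4+option 5+option 6: duration 49, value 175
Minimum duration: 46 min.

46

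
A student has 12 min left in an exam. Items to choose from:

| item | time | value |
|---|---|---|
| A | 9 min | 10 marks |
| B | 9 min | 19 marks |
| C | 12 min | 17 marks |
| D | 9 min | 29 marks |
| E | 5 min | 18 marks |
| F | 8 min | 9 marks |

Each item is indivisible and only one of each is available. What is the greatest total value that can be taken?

Check high-value combinations within 12 min:
- D: time 9, value 29
- B: time 9, value 19
- E: time 5, value 18
Best: 29 marks.

29 marks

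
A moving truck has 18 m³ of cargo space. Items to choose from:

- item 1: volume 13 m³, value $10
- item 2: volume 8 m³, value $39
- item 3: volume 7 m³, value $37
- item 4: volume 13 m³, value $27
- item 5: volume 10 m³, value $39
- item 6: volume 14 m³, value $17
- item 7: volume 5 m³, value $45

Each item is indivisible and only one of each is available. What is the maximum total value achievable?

$84

This is a 0/1 knapsack; check combinations near the capacity.
- item 2+item 7: volume 8+5=13, value 39+45=84
- item 5+item 7: volume 10+5=15, value 39+45=84
- item 3+item 7: volume 7+5=12, value 37+45=82
- item 2+item 5: volume 8+10=18, value 39+39=78
- item 2+item 3: volume 8+7=15, value 39+37=76
Best: $84.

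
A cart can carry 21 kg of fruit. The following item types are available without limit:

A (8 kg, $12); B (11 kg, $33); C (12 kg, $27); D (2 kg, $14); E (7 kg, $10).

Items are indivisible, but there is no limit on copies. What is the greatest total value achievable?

$140

Best value-per-unit is D at 14/2, and filling with it alone uses weight 10×2=20. No mix of the others beats 10×14 = 140.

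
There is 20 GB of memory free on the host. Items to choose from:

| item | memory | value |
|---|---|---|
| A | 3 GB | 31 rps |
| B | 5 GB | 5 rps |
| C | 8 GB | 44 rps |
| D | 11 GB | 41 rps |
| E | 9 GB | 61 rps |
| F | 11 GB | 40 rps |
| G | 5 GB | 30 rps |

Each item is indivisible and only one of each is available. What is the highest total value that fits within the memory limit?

136 rps

Check high-value combinations within 20 GB:
- A+C+E: memory 3+8+9=20, value 31+44+61=136
- A+E+G: memory 3+9+5=17, value 31+61+30=122
- A+C+G: memory 3+8+5=16, value 31+44+30=105
- C+E: memory 8+9=17, value 44+61=105
- A+D+G: memory 3+11+5=19, value 31+41+30=102
Best: 136 rps.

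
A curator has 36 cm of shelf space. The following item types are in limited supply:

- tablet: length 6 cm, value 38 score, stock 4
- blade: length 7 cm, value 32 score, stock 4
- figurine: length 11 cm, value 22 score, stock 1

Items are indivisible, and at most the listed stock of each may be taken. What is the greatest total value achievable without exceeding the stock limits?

184 score

Best selections within length 36 and stock limits:
- 4×tablet + 1×blade: length 31, value 184
- 3×tablet + 2×blade: length 32, value 178
- 4×tablet + 1×figurine: length 35, value 174
Best: 184 score.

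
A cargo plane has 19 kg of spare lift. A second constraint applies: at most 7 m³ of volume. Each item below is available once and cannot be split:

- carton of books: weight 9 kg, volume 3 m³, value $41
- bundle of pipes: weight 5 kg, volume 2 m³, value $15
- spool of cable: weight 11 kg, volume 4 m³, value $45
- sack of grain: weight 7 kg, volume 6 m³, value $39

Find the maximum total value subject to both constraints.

Feasible sets respecting both limits:
- bundle of pipes+spool of cable: weight 16, volume 6, value 60
- carton of books+bundle of pipes: weight 14, volume 5, value 56
- spool of cable: weight 11, volume 4, value 45
Best: $60.

$60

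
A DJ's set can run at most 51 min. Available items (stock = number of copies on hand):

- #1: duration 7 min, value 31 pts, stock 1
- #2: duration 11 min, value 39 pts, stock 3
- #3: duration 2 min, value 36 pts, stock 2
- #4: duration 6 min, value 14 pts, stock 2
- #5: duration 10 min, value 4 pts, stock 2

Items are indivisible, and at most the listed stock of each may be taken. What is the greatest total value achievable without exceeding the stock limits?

234 pts

Best selections within duration 51 and stock limits:
- 1×#1 + 3×#2 + 2×#3 + 1×#4: duration 50, value 234
- 1×#1 + 3×#2 + 2×#3: duration 44, value 220
- 3×#2 + 2×#3 + 2×#4: duration 49, value 217
Best: 234 pts.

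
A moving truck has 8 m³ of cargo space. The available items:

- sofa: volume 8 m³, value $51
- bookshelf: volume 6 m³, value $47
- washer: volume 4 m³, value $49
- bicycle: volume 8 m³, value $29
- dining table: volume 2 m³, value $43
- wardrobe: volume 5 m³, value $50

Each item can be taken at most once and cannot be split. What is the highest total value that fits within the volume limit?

Check high-value combinations within 8 m³:
- dining table+wardrobe: volume 2+5=7, value 43+50=93
- washer+dining table: volume 4+2=6, value 49+43=92
- bookshelf+dining table: volume 6+2=8, value 47+43=90
- sofa: volume 8, value 51
- wardrobe: volume 5, value 50
Best: $93.

$93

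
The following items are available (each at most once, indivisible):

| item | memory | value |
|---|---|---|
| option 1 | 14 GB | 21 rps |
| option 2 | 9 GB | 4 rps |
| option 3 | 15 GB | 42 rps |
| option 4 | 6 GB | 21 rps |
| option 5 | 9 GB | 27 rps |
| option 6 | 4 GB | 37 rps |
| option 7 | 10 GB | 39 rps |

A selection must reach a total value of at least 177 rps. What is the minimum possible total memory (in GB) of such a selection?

58

Subsets with value ≥ 177, sorted by total memory:
- option 1+option 3+option 4+option 5+option 6+option 7: memory 58, value 187
- option 1+option 2+option 3+option 4+option 5+option 6+option 7: memory 67, value 191
Minimum memory: 58 GB.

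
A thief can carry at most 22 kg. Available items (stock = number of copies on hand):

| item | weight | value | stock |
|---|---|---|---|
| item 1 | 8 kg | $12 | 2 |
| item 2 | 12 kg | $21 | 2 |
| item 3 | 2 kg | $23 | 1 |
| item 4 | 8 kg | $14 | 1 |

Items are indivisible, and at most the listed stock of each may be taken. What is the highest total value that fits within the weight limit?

$58

Best selections within weight 22 and stock limits:
- 1×item 2 + 1×item 3 + 1×item 4: weight 22, value 58
- 1×item 1 + 1×item 2 + 1×item 3: weight 22, value 56
- 1×item 1 + 1×item 3 + 1×item 4: weight 18, value 49
- 2×item 1 + 1×item 3: weight 18, value 47
Best: $58.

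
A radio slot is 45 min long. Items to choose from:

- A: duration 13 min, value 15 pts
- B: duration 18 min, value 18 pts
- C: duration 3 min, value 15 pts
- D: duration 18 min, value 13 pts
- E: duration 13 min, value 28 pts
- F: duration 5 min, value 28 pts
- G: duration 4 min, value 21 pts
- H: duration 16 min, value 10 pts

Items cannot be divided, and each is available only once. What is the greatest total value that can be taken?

110 pts

Check high-value combinations within 45 min:
- B+C+E+F+G: duration 18+3+13+5+4=43, value 18+15+28+28+21=110
- A+C+E+F+G: duration 13+3+13+5+4=38, value 15+15+28+28+21=107
- C+D+E+F+G: duration 3+18+13+5+4=43, value 15+13+28+28+21=105
- C+E+F+G+H: duration 3+13+5+4+16=41, value 15+28+28+21+10=102
Best: 110 pts.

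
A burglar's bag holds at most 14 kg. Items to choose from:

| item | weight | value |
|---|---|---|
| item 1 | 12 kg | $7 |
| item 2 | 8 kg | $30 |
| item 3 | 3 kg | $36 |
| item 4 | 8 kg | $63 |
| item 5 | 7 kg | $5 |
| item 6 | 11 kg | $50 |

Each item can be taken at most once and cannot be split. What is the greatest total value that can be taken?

$99

Check high-value combinations within 14 kg:
- item 3+item 4: weight 3+8=11, value 36+63=99
- item 3+item 6: weight 3+11=14, value 36+50=86
- item 2+item 3: weight 8+3=11, value 30+36=66
Best: $99.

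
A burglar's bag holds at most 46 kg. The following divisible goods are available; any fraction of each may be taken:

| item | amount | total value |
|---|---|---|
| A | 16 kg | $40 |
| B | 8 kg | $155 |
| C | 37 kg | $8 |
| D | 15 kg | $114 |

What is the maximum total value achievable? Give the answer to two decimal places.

310.51

Take in order of value per unit:
- B (155/8 per unit): all 8 → value 155, running total 155.00
- D (114/15 per unit): all 15 → value 114, running total 269.00
- A (40/16 per unit): all 16 → value 40, running total 309.00
- C (8/37 per unit): 7 of 37 → value 7×8/37 = 1.5135, running total 310.51
Total 310.51.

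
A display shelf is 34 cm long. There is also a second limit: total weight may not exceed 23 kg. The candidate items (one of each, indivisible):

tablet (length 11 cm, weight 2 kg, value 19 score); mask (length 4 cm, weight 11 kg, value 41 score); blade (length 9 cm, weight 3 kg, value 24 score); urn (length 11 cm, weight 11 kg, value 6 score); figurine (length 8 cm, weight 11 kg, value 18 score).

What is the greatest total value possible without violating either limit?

84 score

Feasible sets respecting both limits:
- tablet+mask+blade: length 24, weight 16, value 84
- mask+blade: length 13, weight 14, value 65
- tablet+blade+figurine: length 28, weight 16, value 61
Best: 84 score.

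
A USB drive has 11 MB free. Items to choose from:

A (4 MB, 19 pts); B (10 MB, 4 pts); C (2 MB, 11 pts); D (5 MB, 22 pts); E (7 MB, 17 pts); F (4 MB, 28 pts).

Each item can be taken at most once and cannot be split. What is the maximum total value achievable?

Check high-value combinations within 11 MB:
- C+D+F: size 2+5+4=11, value 11+22+28=61
- A+C+F: size 4+2+4=10, value 19+11+28=58
- A+C+D: size 4+2+5=11, value 19+11+22=52
Best: 61 pts.

61 pts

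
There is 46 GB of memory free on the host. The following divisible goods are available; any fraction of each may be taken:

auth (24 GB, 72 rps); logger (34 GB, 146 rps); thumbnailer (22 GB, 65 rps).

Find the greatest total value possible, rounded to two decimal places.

Take in order of value per unit:
- logger (146/34 per unit): all 34 → value 146, running total 146.00
- auth (72/24 per unit): 12 of 24 → value 12×72/24 = 36.0000, running total 182.00
Total 182.00.

182.00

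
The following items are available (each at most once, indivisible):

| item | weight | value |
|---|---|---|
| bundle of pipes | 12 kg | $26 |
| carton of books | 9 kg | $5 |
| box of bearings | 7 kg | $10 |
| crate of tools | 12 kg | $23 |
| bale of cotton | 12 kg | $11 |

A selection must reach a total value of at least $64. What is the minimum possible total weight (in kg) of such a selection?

Subsets with value ≥ 64, sorted by total weight:
- bundle of pipes+carton of books+box of bearings+crate of tools: weight 40, value 64
- bundle of pipes+box of bearings+crate of tools+bale of cotton: weight 43, value 70
Minimum weight: 40 kg.

40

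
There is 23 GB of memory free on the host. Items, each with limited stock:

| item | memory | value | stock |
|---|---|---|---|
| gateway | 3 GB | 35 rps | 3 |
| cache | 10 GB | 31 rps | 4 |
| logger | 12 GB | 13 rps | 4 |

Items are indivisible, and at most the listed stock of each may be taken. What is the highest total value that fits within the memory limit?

Top feasible selections:
- 3×gateway + 1×cache: memory 19, value 136
- 3×gateway + 1×logger: memory 21, value 118
- 3×gateway: memory 9, value 105
Best: 136 rps.

136 rps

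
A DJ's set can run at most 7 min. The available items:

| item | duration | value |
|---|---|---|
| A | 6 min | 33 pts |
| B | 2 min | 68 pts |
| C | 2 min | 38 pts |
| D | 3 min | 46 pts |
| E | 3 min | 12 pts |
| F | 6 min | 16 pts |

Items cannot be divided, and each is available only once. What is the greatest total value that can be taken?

152 pts

Check high-value combinations within 7 min:
- B+C+D: duration 2+2+3=7, value 68+38+46=152
- B+C+E: duration 2+2+3=7, value 68+38+12=118
- B+D: duration 2+3=5, value 68+46=114
Best: 152 pts.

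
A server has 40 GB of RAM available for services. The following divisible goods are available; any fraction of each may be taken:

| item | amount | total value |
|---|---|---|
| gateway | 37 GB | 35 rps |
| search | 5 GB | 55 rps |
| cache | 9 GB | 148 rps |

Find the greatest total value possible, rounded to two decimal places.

Take in order of value per unit:
- cache (148/9 per unit): all 9 → value 148, running total 148.00
- search (55/5 per unit): all 5 → value 55, running total 203.00
- gateway (35/37 per unit): 26 of 37 → value 26×35/37 = 24.5946, running total 227.59
Total 227.59.

227.59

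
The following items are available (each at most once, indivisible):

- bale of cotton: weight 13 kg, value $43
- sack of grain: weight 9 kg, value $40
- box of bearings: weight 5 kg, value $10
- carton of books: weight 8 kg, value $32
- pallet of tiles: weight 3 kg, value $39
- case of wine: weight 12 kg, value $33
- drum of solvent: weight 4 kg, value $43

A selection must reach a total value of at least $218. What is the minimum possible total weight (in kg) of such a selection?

49

Subsets with value ≥ 218, sorted by total weight:
- bale of cotton+sack of grain+carton of books+pallet of tiles+case of wine+drum of solvent: weight 49, value 230
- bale of cotton+sack of grain+box of bearings+carton of books+pallet of tiles+case of wine+drum of solvent: weight 54, value 240
Minimum weight: 49 kg.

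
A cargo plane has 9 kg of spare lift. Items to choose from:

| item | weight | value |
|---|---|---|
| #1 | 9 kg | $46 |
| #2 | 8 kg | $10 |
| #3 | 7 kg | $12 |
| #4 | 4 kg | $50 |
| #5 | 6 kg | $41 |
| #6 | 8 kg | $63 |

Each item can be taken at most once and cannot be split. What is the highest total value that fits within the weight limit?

$63

Check high-value combinations within 9 kg:
- #6: weight 8, value 63
- #4: weight 4, value 50
- #1: weight 9, value 46
- #5: weight 6, value 41
- #3: weight 7, value 12
Best: $63.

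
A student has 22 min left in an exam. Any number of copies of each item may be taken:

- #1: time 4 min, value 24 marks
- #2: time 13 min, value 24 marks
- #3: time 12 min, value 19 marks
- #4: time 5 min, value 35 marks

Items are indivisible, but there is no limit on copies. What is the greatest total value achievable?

Best value-per-unit is #4 at 35/5; filling with it alone gives 4×35 = 140.
Optimal mix: 3×#1 + 2×#4 → time 22, value 142.

142 marks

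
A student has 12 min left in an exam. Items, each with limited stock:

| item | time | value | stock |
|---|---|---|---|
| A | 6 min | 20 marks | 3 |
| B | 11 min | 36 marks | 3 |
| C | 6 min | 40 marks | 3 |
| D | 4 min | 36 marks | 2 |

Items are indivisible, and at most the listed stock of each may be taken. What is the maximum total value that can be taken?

80 marks

Top feasible selections:
- 2×C: time 12, value 80
- 1×C + 1×D: time 10, value 76
- 2×D: time 8, value 72
Best: 80 marks.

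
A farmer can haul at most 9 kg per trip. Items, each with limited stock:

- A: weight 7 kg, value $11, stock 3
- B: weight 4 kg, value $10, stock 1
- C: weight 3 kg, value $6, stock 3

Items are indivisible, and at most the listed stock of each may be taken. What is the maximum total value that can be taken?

$18

Best selections within weight 9 and stock limits:
- 3×C: weight 9, value 18
- 1×B + 1×C: weight 7, value 16
Best: $18.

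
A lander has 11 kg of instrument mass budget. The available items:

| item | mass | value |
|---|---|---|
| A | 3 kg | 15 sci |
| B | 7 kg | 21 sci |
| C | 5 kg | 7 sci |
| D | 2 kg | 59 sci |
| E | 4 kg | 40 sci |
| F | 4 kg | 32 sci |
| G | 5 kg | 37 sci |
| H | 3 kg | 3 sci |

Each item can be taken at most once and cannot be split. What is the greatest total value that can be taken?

136 sci

Check high-value combinations within 11 kg:
- D+E+G: mass 2+4+5=11, value 59+40+37=136
- D+E+F: mass 2+4+4=10, value 59+40+32=131
- D+F+G: mass 2+4+5=11, value 59+32+37=128
- A+D+E: mass 3+2+4=9, value 15+59+40=114
Best: 136 sci.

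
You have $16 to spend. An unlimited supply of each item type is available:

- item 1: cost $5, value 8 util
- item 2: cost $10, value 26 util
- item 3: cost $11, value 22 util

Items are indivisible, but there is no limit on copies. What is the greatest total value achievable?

Best value-per-unit is item 2 at 26/10; filling with it alone gives 1×26 = 26.
Optimal mix: 1×item 1 + 1×item 2 → cost 15, value 34.

34 util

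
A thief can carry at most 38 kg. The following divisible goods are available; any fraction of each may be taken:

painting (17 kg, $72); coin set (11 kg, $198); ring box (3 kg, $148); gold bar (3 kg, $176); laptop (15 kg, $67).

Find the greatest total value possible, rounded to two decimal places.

614.41

Take in order of value per unit:
- gold bar (176/3 per unit): all 3 → value 176, running total 176.00
- ring box (148/3 per unit): all 3 → value 148, running total 324.00
- coin set (198/11 per unit): all 11 → value 198, running total 522.00
- laptop (67/15 per unit): all 15 → value 67, running total 589.00
- painting (72/17 per unit): 6 of 17 → value 6×72/17 = 25.4118, running total 614.41
Total 614.41.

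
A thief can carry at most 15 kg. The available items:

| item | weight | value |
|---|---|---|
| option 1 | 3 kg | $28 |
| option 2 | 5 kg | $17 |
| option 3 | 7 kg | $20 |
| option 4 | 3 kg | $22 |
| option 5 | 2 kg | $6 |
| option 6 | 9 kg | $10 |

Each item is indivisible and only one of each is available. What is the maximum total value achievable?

Check high-value combinations within 15 kg:
- option 1+option 3+option 4+option 5: weight 3+7+3+2=15, value 28+20+22+6=76
- option 1+option 2+option 4+option 5: weight 3+5+3+2=13, value 28+17+22+6=73
- option 1+option 3+option 4: weight 3+7+3=13, value 28+20+22=70
Best: $76.

$76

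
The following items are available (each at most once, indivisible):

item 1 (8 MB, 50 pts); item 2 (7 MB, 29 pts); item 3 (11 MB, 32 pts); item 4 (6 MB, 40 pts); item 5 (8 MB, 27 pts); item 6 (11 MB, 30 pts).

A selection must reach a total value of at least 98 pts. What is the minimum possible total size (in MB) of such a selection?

Subsets with value ≥ 98, sorted by total size:
- item 1+item 2+item 4: size 21, value 119
- item 1+item 4+item 5: size 22, value 117
- item 1+item 2+item 5: size 23, value 106
Minimum size: 21 MB.

21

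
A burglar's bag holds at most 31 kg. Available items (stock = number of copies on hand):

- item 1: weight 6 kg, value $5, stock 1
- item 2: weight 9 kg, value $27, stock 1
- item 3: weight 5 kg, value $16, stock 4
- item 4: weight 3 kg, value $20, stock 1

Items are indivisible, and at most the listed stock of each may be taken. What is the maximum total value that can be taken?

Best selections within weight 31 and stock limits:
- 1×item 2 + 3×item 3 + 1×item 4: weight 27, value 95
- 1×item 2 + 4×item 3: weight 29, value 91
- 1×item 1 + 4×item 3 + 1×item 4: weight 29, value 89
Best: $95.

$95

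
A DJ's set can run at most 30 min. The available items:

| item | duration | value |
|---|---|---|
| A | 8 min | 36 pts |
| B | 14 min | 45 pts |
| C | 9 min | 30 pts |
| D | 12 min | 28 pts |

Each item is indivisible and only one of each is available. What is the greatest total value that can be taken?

Check high-value combinations within 30 min:
- A+C+D: duration 8+9+12=29, value 36+30+28=94
- A+B: duration 8+14=22, value 36+45=81
- B+C: duration 14+9=23, value 45+30=75
- B+D: duration 14+12=26, value 45+28=73
Best: 94 pts.

94 pts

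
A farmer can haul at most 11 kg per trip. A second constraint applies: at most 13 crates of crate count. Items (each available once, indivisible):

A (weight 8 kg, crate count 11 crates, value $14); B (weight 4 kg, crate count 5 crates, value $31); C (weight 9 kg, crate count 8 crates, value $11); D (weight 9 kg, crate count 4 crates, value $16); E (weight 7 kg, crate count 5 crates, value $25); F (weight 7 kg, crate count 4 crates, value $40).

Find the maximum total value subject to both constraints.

Feasible sets respecting both limits:
- B+F: weight 11, crate count 9, value 71
- B+E: weight 11, crate count 10, value 56
- F: weight 7, crate count 4, value 40
Best: $71.

$71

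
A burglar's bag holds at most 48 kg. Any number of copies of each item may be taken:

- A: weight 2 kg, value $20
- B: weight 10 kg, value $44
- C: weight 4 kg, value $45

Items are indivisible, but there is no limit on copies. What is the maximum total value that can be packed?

$540

Best value-per-unit is C at 45/4, and filling with it alone uses weight 12×4=48. No mix of the others beats 12×45 = 540.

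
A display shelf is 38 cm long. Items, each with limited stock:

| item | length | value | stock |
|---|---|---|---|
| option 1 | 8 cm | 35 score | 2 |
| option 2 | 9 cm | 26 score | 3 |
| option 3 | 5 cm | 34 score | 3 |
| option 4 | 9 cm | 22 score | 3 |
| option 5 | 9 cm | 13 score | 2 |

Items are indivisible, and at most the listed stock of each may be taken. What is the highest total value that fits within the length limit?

Top feasible selections:
- 2×option 1 + 3×option 3: length 31, value 172
- 2×option 1 + 1×option 2 + 2×option 3: length 35, value 164
- 1×option 1 + 1×option 2 + 3×option 3: length 32, value 163
- 2×option 1 + 2×option 3 + 1×option 4: length 35, value 160
Best: 172 score.

172 score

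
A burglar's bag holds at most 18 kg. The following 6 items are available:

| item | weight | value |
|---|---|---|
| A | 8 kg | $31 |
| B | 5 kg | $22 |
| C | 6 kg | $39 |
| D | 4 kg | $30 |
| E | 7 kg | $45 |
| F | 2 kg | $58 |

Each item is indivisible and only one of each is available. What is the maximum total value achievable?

$155

Check high-value combinations within 18 kg:
- B+D+E+F: weight 5+4+7+2=18, value 22+30+45+58=155
- B+C+D+F: weight 5+6+4+2=17, value 22+39+30+58=149
- C+E+F: weight 6+7+2=15, value 39+45+58=142
- A+E+F: weight 8+7+2=17, value 31+45+58=134
Best: $155.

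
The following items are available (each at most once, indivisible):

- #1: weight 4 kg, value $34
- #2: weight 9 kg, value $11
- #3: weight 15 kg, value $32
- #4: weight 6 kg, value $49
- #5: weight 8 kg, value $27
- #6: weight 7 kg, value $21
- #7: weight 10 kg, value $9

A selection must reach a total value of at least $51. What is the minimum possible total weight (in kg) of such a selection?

10

Subsets with value ≥ 51, sorted by total weight:
- #1+#4: weight 10, value 83
- #1+#6: weight 11, value 55
- #1+#5: weight 12, value 61
- #4+#6: weight 13, value 70
Minimum weight: 10 kg.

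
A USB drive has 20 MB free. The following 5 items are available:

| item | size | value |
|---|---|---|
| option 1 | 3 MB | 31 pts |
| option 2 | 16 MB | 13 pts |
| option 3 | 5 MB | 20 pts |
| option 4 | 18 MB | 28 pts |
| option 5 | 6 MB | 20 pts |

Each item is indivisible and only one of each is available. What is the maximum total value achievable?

Check high-value combinations within 20 MB:
- option 1+option 3+option 5: size 3+5+6=14, value 31+20+20=71
- option 1+option 3: size 3+5=8, value 31+20=51
- option 1+option 5: size 3+6=9, value 31+20=51
- option 1+option 2: size 3+16=19, value 31+13=44
Best: 71 pts.

71 pts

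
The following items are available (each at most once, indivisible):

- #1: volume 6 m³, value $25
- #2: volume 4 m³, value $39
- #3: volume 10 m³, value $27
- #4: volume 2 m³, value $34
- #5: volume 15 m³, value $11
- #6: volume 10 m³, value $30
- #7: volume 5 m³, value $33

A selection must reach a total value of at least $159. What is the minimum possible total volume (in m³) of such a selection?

Subsets with value ≥ 159, sorted by total volume:
- #1+#2+#4+#6+#7: volume 27, value 161
- #2+#3+#4+#6+#7: volume 31, value 163
Minimum volume: 27 m³.

27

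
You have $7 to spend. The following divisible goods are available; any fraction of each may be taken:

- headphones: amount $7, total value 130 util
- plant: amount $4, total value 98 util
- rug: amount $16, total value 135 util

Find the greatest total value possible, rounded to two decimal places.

Take in order of value per unit:
- plant (98/4 per unit): all 4 → value 98, running total 98.00
- headphones (130/7 per unit): 3 of 7 → value 3×130/7 = 55.7143, running total 153.71
Total 153.71.

153.71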